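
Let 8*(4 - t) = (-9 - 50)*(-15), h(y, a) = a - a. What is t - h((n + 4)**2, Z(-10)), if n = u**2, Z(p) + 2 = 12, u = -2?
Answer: -853/8 ≈ -106.63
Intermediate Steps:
Z(p) = 10 (Z(p) = -2 + 12 = 10)
n = 4 (n = (-2)**2 = 4)
h(y, a) = 0
t = -853/8 (t = 4 - (-9 - 50)*(-15)/8 = 4 - (-59)*(-15)/8 = 4 - 1/8*885 = 4 - 885/8 = -853/8 ≈ -106.63)
t - h((n + 4)**2, Z(-10)) = -853/8 - 1*0 = -853/8 + 0 = -853/8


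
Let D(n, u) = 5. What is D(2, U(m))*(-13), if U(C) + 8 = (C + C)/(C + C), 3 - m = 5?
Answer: -65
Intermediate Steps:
m = -2 (m = 3 - 1*5 = 3 - 5 = -2)
U(C) = -7 (U(C) = -8 + (C + C)/(C + C) = -8 + (2*C)/((2*C)) = -8 + (2*C)*(1/(2*C)) = -8 + 1 = -7)
D(2, U(m))*(-13) = 5*(-13) = -65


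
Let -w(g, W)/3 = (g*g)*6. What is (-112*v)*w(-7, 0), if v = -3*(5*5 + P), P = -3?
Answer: -6519744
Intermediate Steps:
w(g, W) = -18*g**2 (w(g, W) = -3*g*g*6 = -3*g**2*6 = -18*g**2)
v = -66 (v = -3*(5*5 - 3) = -3*(25 - 3) = -3*22 = -66)
(-112*v)*w(-7, 0) = (-112*(-66))*(-18*(-7)**2) = 7392*(-18*49) = 7392*(-882) = -6519744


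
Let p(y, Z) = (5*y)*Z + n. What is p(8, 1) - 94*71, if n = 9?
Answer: -6625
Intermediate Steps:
p(y, Z) = 9 + 5*Z*y (p(y, Z) = (5*y)*Z + 9 = 5*Z*y + 9 = 9 + 5*Z*y)
p(8, 1) - 94*71 = (9 + 5*1*8) - 94*71 = (9 + 40) - 6674 = 49 - 6674 = -6625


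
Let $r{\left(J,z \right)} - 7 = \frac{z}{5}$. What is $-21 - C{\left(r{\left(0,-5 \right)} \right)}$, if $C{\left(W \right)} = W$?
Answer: $-27$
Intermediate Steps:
$r{\left(J,z \right)} = 7 + \frac{z}{5}$
$-21 - C{\left(r{\left(0,-5 \right)} \right)} = -21 - \left(7 + \frac{1}{5} \left(-5\right)\right) = -21 - \left(7 - 1\right) = -21 - 6 = -27$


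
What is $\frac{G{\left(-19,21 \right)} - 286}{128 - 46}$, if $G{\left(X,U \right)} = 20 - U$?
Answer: $- \frac{7}{2} \approx -3.5$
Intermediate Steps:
$\frac{G{\left(-19,21 \right)} - 286}{128 - 46} = \frac{\left(20 - 21\right) - 286}{128 - 46} = \frac{\left(20 - 21\right) - 286}{82} = \left(-1 - 286\right) \frac{1}{82} = \left(-287\right) \frac{1}{82} = - \frac{7}{2}$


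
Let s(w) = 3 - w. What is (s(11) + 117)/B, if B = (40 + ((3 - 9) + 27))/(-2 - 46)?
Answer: -5232/61 ≈ -85.771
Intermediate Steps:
B = -61/48 (B = (40 + (-6 + 27))/(-48) = (40 + 21)*(-1/48) = 61*(-1/48) = -61/48 ≈ -1.2708)
(s(11) + 117)/B = ((3 - 1*11) + 117)/(-61/48) = ((3 - 11) + 117)*(-48/61) = (-8 + 117)*(-48/61) = 109*(-48/61) = -5232/61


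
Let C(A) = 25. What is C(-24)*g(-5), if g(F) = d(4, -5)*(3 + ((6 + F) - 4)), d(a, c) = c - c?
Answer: 0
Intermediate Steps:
d(a, c) = 0
g(F) = 0 (g(F) = 0*(3 + ((6 + F) - 4)) = 0*(3 + (2 + F)) = 0*(5 + F) = 0)
C(-24)*g(-5) = 25*0 = 0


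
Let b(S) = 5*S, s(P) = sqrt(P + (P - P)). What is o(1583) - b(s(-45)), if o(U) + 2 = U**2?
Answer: 2505887 - 15*I*sqrt(5) ≈ 2.5059e+6 - 33.541*I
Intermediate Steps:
s(P) = sqrt(P) (s(P) = sqrt(P + 0) = sqrt(P))
o(U) = -2 + U**2
o(1583) - b(s(-45)) = (-2 + 1583**2) - 5*sqrt(-45) = (-2 + 2505889) - 5*3*I*sqrt(5) = 2505887 - 15*I*sqrt(5)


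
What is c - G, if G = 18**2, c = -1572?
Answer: -1896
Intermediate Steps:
G = 324
c - G = -1572 - 1*324 = -1572 - 324 = -1896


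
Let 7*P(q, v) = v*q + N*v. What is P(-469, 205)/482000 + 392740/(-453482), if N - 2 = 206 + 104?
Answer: -133970007817/153004826800 ≈ -0.87559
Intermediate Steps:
N = 312 (N = 2 + (206 + 104) = 2 + 310 = 312)
P(q, v) = 312*v/7 + q*v/7 (P(q, v) = (v*q + 312*v)/7 = (q*v + 312*v)/7 = (312*v + q*v)/7 = 312*v/7 + q*v/7)
P(-469, 205)/482000 + 392740/(-453482) = ((⅐)*205*(312 - 469))/482000 + 392740/(-453482) = ((⅐)*205*(-157))*(1/482000) + 392740*(-1/453482) = -32185/7*1/482000 - 196370/226741 = -6437/674800 - 196370/226741 = -133970007817/153004826800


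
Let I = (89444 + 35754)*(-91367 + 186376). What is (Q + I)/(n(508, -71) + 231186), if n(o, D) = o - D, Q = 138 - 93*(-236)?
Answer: 11894958868/231765 ≈ 51323.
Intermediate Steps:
Q = 22086 (Q = 138 + 21948 = 22086)
I = 11894936782 (I = 125198*95009 = 11894936782)
(Q + I)/(n(508, -71) + 231186) = (22086 + 11894936782)/((508 - 1*(-71)) + 231186) = 11894958868/((508 + 71) + 231186) = 11894958868/(579 + 231186) = 11894958868/231765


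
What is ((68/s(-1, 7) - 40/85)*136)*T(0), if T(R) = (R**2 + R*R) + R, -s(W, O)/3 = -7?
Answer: 0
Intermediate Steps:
s(W, O) = 21 (s(W, O) = -3*(-7) = 21)
T(R) = R + 2*R**2 (T(R) = (R**2 + R**2) + R = 2*R**2 + R = R + 2*R**2)
((68/s(-1, 7) - 40/85)*136)*T(0) = ((68/21 - 40/85)*136)*(0*(1 + 2*0)) = ((68*(1/21) - 40*1/85)*136)*(0*(1 + 0)) = ((68/21 - 8/17)*136)*(0*1) = ((988/357)*136)*0 = (7904/21)*0 = 0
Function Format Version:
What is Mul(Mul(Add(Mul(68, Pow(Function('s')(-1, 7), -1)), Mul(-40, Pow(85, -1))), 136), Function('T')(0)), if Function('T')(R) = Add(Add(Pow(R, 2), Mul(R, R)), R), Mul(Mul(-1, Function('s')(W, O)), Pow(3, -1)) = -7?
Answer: 0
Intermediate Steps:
Function('s')(W, O) = 21 (Function('s')(W, O) = Mul(-3, -7) = 21)
Function('T')(R) = Add(R, Mul(2, Pow(R, 2))) (Function('T')(R) = Add(Add(Pow(R, 2), Pow(R, 2)), R) = Add(Mul(2, Pow(R, 2)), R) = Add(R, Mul(2, Pow(R, 2))))
Mul(Mul(Add(Mul(68, Pow(Function('s')(-1, 7), -1)), Mul(-40, Pow(85, -1))), 136), Function('T')(0)) = Mul(Mul(Add(Mul(68, Pow(21, -1)), Mul(-40, Pow(85, -1))), 136), Mul(0, Add(1, Mul(2, 0)))) = Mul(Mul(Add(Mul(68, Rational(1, 21)), Mul(-40, Rational(1, 85))), 136), Mul(0, Add(1, 0))) = Mul(Mul(Add(Rational(68, 21), Rational(-8, 17)), 136), Mul(0, 1)) = Mul(Mul(Rational(988, 357), 136), 0) = Mul(Rational(7904, 21), 0) = 0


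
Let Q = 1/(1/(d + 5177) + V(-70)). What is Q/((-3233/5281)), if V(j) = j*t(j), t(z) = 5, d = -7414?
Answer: 11813597/2531280583 ≈ 0.0046670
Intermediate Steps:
V(j) = 5*j (V(j) = j*5 = 5*j)
Q = -2237/782951 (Q = 1/(1/(-7414 + 5177) + 5*(-70)) = 1/(1/(-2237) - 350) = 1/(-1/2237 - 350) = 1/(-782951/2237) = -2237/782951 ≈ -0.0028571)
Q/((-3233/5281)) = -2237/(782951*((-3233/5281))) = -2237/(782951*((-3233*1/5281))) = -2237/(782951*(-3233/5281)) = -2237/782951*(-5281/3233) = 11813597/2531280583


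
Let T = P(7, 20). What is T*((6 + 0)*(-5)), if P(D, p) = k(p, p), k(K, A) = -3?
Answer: 90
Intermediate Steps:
P(D, p) = -3
T = -3
T*((6 + 0)*(-5)) = -3*(6 + 0)*(-5) = -18*(-5) = -3*(-30) = 90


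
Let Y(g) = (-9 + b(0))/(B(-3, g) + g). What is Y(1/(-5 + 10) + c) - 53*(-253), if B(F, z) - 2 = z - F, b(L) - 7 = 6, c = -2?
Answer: 93883/7 ≈ 13412.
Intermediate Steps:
b(L) = 13 (b(L) = 7 + 6 = 13)
B(F, z) = 2 + z - F (B(F, z) = 2 + (z - F) = 2 + z - F)
Y(g) = 4/(5 + 2*g) (Y(g) = (-9 + 13)/((2 + g - 1*(-3)) + g) = 4/((2 + g + 3) + g) = 4/((5 + g) + g) = 4/(5 + 2*g))
Y(1/(-5 + 10) + c) - 53*(-253) = 4/(5 + 2*(1/(-5 + 10) - 2)) - 53*(-253) = 4/(5 + 2*(1/5 - 2)) + 13409 = 4/(5 + 2*(⅕ - 2)) + 13409 = 4/(5 + 2*(-9/5)) + 13409 = 4/(5 - 18/5) + 13409 = 4/(7/5) + 13409 = 4*(5/7) + 13409 = 20/7 + 13409 = 93883/7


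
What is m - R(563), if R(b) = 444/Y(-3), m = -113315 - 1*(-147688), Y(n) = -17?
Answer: 584785/17 ≈ 34399.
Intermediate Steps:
m = 34373 (m = -113315 + 147688 = 34373)
R(b) = -444/17 (R(b) = 444/(-17) = 444*(-1/17) = -444/17)
m - R(563) = 34373 - 1*(-444/17) = 34373 + 444/17 = 584785/17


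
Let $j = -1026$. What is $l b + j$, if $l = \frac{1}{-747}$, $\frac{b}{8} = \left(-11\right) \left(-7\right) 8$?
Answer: $- \frac{771350}{747} \approx -1032.6$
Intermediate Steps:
$b = 4928$ ($b = 8 \left(-11\right) \left(-7\right) 8 = 8 \cdot 77 \cdot 8 = 8 \cdot 616 = 4928$)
$l = - \frac{1}{747} \approx -0.0013387$
$l b + j = \left(- \frac{1}{747}\right) 4928 - 1026 = - \frac{4928}{747} - 1026 = - \frac{771350}{747}$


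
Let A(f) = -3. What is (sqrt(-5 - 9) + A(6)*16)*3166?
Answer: -151968 + 3166*I*sqrt(14) ≈ -1.5197e+5 + 11846.0*I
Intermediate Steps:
(sqrt(-5 - 9) + A(6)*16)*3166 = (sqrt(-5 - 9) - 3*16)*3166 = (sqrt(-14) - 48)*3166 = (I*sqrt(14) - 48)*3166 = (-48 + I*sqrt(14))*3166 = -151968 + 3166*I*sqrt(14)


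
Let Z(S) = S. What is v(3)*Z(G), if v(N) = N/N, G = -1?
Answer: -1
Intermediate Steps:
v(N) = 1
v(3)*Z(G) = 1*(-1) = -1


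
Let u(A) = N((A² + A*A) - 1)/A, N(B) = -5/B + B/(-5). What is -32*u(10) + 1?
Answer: 638991/4975 ≈ 128.44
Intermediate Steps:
N(B) = -5/B - B/5 (N(B) = -5/B + B*(-⅕) = -5/B - B/5)
u(A) = (⅕ - 5/(-1 + 2*A²) - 2*A²/5)/A (u(A) = (-5/((A² + A*A) - 1) - ((A² + A*A) - 1)/5)/A = (-5/((A² + A²) - 1) - ((A² + A²) - 1)/5)/A = (-5/(2*A² - 1) - (2*A² - 1)/5)/A = (-5/(-1 + 2*A²) - (-1 + 2*A²)/5)/A = (-5/(-1 + 2*A²) + (⅕ - 2*A²/5))/A = (⅕ - 5/(-1 + 2*A²) - 2*A²/5)/A)
-32*u(10) + 1 = -32*(-26 - 4*10⁴ + 4*10²)/(-5*10 + 10*10³) + 1 = -32*(-26 - 4*10000 + 4*100)/(-50 + 10*1000) + 1 = -32*(-26 - 40000 + 400)/(-50 + 10000) + 1 = -32*(-39626)/9950 + 1 = -16*(-39626)/4975 + 1 = -32*(-19813/4975) + 1 = 634016/4975 + 1 = 638991/4975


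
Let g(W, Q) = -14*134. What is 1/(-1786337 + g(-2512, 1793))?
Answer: -1/1788213 ≈ -5.5922e-7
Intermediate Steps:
g(W, Q) = -1876
1/(-1786337 + g(-2512, 1793)) = 1/(-1786337 - 1876) = 1/(-1788213) = -1/1788213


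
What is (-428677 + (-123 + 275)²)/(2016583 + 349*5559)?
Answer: -405573/3956674 ≈ -0.10250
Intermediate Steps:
(-428677 + (-123 + 275)²)/(2016583 + 349*5559) = (-428677 + 152²)/(2016583 + 1940091) = (-428677 + 23104)/3956674 = -405573*1/3956674 = -405573/3956674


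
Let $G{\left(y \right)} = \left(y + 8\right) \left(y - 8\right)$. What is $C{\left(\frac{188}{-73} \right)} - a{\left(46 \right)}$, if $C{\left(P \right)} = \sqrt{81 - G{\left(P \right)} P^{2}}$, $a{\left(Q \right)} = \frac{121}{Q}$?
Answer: $- \frac{121}{46} + \frac{3 \sqrt{1456149161}}{5329} \approx 18.852$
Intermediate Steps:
$G{\left(y \right)} = \left(-8 + y\right) \left(8 + y\right)$ ($G{\left(y \right)} = \left(8 + y\right) \left(-8 + y\right) = \left(-8 + y\right) \left(8 + y\right)$)
$C{\left(P \right)} = \sqrt{81 - P^{2} \left(-64 + P^{2}\right)}$ ($C{\left(P \right)} = \sqrt{81 - \left(-64 + P^{2}\right) P^{2}} = \sqrt{81 - P^{2} \left(-64 + P^{2}\right)}$)
$C{\left(\frac{188}{-73} \right)} - a{\left(46 \right)} = \sqrt{81 - \left(\frac{188}{-73}\right)^{2} \left(-64 + \left(\frac{188}{-73}\right)^{2}\right)} - \frac{121}{46} = \sqrt{81 - \left(188 \left(- \frac{1}{73}\right)\right)^{2} \left(-64 + \left(188 \left(- \frac{1}{73}\right)\right)^{2}\right)} - 121 \cdot \frac{1}{46} = \sqrt{81 - \left(- \frac{188}{73}\right)^{2} \left(-64 + \left(- \frac{188}{73}\right)^{2}\right)} - \frac{121}{46} = \sqrt{81 - \frac{35344 \left(-64 + \frac{35344}{5329}\right)}{5329}} - \frac{121}{46} = \sqrt{81 - \frac{35344}{5329} \left(- \frac{305712}{5329}\right)} - \frac{121}{46} = \sqrt{81 + \frac{10805084928}{28398241}} - \frac{121}{46} = \sqrt{\frac{13105342449}{28398241}} - \frac{121}{46} = \frac{3 \sqrt{1456149161}}{5329} - \frac{121}{46} = - \frac{121}{46} + \frac{3 \sqrt{1456149161}}{5329}$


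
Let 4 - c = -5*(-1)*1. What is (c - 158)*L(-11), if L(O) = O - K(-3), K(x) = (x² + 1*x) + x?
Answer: 2226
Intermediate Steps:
K(x) = x² + 2*x (K(x) = (x² + x) + x = (x + x²) + x = x² + 2*x)
L(O) = -3 + O (L(O) = O - (-3)*(2 - 3) = O - (-3)*(-1) = O - 1*3 = O - 3 = -3 + O)
c = -1 (c = 4 - (-5*(-1)) = 4 - 5 = -1)
(c - 158)*L(-11) = (-1 - 158)*(-3 - 11) = -159*(-14) = 2226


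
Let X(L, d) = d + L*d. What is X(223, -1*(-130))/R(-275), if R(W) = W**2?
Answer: 5824/15125 ≈ 0.38506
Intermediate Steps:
X(223, -1*(-130))/R(-275) = ((-1*(-130))*(1 + 223))/((-275)**2) = (130*224)/75625 = 29120*(1/75625) = 5824/15125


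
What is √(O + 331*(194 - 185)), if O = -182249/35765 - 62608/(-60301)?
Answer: √13837067727256397680590/2156665265 ≈ 54.543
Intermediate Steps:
O = -8750621829/2156665265 (O = -182249*1/35765 - 62608*(-1/60301) = -182249/35765 + 62608/60301 = -8750621829/2156665265 ≈ -4.0575)
√(O + 331*(194 - 185)) = √(-8750621829/2156665265 + 331*(194 - 185)) = √(-8750621829/2156665265 + 331*9) = √(-8750621829/2156665265 + 2979) = √(6415955202606/2156665265) = √13837067727256397680590/2156665265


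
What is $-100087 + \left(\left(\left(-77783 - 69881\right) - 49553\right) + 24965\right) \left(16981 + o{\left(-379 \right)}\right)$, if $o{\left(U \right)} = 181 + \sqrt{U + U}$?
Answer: $-2956288911 - 172252 i \sqrt{758} \approx -2.9563 \cdot 10^{9} - 4.7424 \cdot 10^{6} i$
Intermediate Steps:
$o{\left(U \right)} = 181 + \sqrt{2} \sqrt{U}$ ($o{\left(U \right)} = 181 + \sqrt{2 U} = 181 + \sqrt{2} \sqrt{U}$)
$-100087 + \left(\left(\left(-77783 - 69881\right) - 49553\right) + 24965\right) \left(16981 + o{\left(-379 \right)}\right) = -100087 + \left(\left(\left(-77783 - 69881\right) - 49553\right) + 24965\right) \left(16981 + \left(181 + \sqrt{2} \sqrt{-379}\right)\right) = -100087 + \left(\left(-147664 - 49553\right) + 24965\right) \left(16981 + \left(181 + \sqrt{2} i \sqrt{379}\right)\right) = -100087 + \left(-197217 + 24965\right) \left(16981 + \left(181 + i \sqrt{758}\right)\right) = -100087 - 172252 \left(17162 + i \sqrt{758}\right) = -100087 - \left(2956188824 + 172252 i \sqrt{758}\right) = -2956288911 - 172252 i \sqrt{758}$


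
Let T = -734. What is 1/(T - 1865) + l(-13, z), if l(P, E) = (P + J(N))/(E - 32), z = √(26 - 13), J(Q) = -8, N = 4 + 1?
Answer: 581839/875863 + 7*√13/337 ≈ 0.73920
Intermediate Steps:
N = 5
z = √13 ≈ 3.6056
l(P, E) = (-8 + P)/(-32 + E) (l(P, E) = (P - 8)/(E - 32) = (-8 + P)/(-32 + E))
1/(T - 1865) + l(-13, z) = 1/(-734 - 1865) + (-8 - 13)/(-32 + √13) = 1/(-2599) - 21/(-32 + √13) = -1/2599 - 21/(-32 + √13)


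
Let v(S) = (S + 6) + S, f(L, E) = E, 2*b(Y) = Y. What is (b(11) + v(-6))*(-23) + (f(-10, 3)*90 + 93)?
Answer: 749/2 ≈ 374.50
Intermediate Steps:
b(Y) = Y/2
v(S) = 6 + 2*S (v(S) = (6 + S) + S = 6 + 2*S)
(b(11) + v(-6))*(-23) + (f(-10, 3)*90 + 93) = ((½)*11 + (6 + 2*(-6)))*(-23) + (3*90 + 93) = (11/2 + (6 - 12))*(-23) + (270 + 93) = (11/2 - 6)*(-23) + 363 = -½*(-23) + 363 = 23/2 + 363 = 749/2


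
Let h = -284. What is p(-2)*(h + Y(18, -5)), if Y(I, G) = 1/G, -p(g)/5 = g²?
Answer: 5684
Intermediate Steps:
p(g) = -5*g²
p(-2)*(h + Y(18, -5)) = (-5*(-2)²)*(-284 + 1/(-5)) = (-5*4)*(-284 - ⅕) = -20*(-1421/5) = 5684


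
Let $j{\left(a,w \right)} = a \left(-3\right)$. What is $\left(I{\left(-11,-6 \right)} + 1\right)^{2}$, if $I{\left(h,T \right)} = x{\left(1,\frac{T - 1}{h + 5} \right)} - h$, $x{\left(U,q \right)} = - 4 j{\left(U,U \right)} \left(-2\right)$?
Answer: $144$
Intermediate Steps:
$j{\left(a,w \right)} = - 3 a$
$x{\left(U,q \right)} = - 24 U$ ($x{\left(U,q \right)} = - 4 \left(- 3 U\right) \left(-2\right) = 12 U \left(-2\right) = - 24 U$)
$I{\left(h,T \right)} = -24 - h$ ($I{\left(h,T \right)} = \left(-24\right) 1 - h = -24 - h$)
$\left(I{\left(-11,-6 \right)} + 1\right)^{2} = \left(\left(-24 - -11\right) + 1\right)^{2} = \left(\left(-24 + 11\right) + 1\right)^{2} = \left(-13 + 1\right)^{2} = \left(-12\right)^{2} = 144$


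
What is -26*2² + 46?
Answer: -58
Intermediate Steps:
-26*2² + 46 = -26*4 + 46 = -104 + 46 = -58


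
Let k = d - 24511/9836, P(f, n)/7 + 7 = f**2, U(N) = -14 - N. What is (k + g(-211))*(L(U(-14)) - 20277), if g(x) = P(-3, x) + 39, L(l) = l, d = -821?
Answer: 153670440843/9836 ≈ 1.5623e+7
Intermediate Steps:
P(f, n) = -49 + 7*f**2
k = -8099867/9836 (k = -821 - 24511/9836 = -8099867/9836 ≈ -823.49)
g(x) = 53 (g(x) = (-49 + 7*(-3)**2) + 39 = (-49 + 7*9) + 39 = (-49 + 63) + 39 = 14 + 39 = 53)
(k + g(-211))*(L(U(-14)) - 20277) = (-8099867/9836 + 53)*((-14 - 1*(-14)) - 20277) = -7578559*((-14 + 14) - 20277)/9836 = -7578559*(0 - 20277)/9836 = -7578559/9836*(-20277) = 153670440843/9836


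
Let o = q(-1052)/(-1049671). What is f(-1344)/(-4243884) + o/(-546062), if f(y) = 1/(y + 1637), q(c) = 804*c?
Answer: -526149959829649/356366017347798531612 ≈ -1.4764e-6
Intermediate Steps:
f(y) = 1/(1637 + y)
o = 845808/1049671 (o = (804*(-1052))/(-1049671) = -845808*(-1/1049671) = 845808/1049671 ≈ 0.80578)
f(-1344)/(-4243884) + o/(-546062) = 1/((1637 - 1344)*(-4243884)) + (845808/1049671)/(-546062) = -1/4243884/293 + (845808/1049671)*(-1/546062) = (1/293)*(-1/4243884) - 422904/286592722801 = -1/1243458012 - 422904/286592722801 = -526149959829649/356366017347798531612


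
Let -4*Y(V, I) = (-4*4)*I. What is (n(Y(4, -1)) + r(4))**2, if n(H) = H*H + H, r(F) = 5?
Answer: 289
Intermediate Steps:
Y(V, I) = 4*I (Y(V, I) = -(-4*4)*I/4 = -(-4)*I = 4*I)
n(H) = H + H**2 (n(H) = H**2 + H = H + H**2)
(n(Y(4, -1)) + r(4))**2 = ((4*(-1))*(1 + 4*(-1)) + 5)**2 = (-4*(1 - 4) + 5)**2 = (-4*(-3) + 5)**2 = (12 + 5)**2 = 17**2 = 289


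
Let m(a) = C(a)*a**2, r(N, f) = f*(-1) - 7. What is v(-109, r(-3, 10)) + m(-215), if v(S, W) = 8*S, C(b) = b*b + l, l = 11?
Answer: 2137258228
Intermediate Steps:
C(b) = 11 + b**2 (C(b) = b*b + 11 = b**2 + 11 = 11 + b**2)
r(N, f) = -7 - f (r(N, f) = -f - 7 = -7 - f)
m(a) = a**2*(11 + a**2) (m(a) = (11 + a**2)*a**2 = a**2*(11 + a**2))
v(-109, r(-3, 10)) + m(-215) = 8*(-109) + (-215)**2*(11 + (-215)**2) = -872 + 46225*(11 + 46225) = -872 + 46225*46236 = -872 + 2137259100 = 2137258228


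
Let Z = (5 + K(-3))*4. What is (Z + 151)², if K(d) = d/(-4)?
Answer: 30276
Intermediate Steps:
K(d) = -d/4 (K(d) = d*(-¼) = -d/4)
Z = 23 (Z = (5 - ¼*(-3))*4 = (5 + ¾)*4 = (23/4)*4 = 23)
(Z + 151)² = (23 + 151)² = 174² = 30276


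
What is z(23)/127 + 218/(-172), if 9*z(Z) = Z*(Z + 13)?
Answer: -5931/10922 ≈ -0.54303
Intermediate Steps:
z(Z) = Z*(13 + Z)/9 (z(Z) = (Z*(Z + 13))/9 = (Z*(13 + Z))/9 = Z*(13 + Z)/9)
z(23)/127 + 218/(-172) = ((1/9)*23*(13 + 23))/127 + 218/(-172) = ((1/9)*23*36)*(1/127) + 218*(-1/172) = 92*(1/127) - 109/86 = 92/127 - 109/86 = -5931/10922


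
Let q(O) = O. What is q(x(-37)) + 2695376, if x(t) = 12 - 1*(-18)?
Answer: 2695406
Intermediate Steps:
x(t) = 30 (x(t) = 12 + 18 = 30)
q(x(-37)) + 2695376 = 30 + 2695376 = 2695406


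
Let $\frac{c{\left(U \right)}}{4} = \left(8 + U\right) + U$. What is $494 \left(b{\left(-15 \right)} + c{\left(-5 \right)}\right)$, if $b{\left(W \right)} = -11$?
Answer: $-9386$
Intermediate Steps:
$c{\left(U \right)} = 32 + 8 U$ ($c{\left(U \right)} = 4 \left(\left(8 + U\right) + U\right) = 4 \left(8 + 2 U\right) = 32 + 8 U$)
$494 \left(b{\left(-15 \right)} + c{\left(-5 \right)}\right) = 494 \left(-11 + \left(32 + 8 \left(-5\right)\right)\right) = 494 \left(-11 + \left(32 - 40\right)\right) = 494 \left(-11 - 8\right) = 494 \left(-19\right) = -9386$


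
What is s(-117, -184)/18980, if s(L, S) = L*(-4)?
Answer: 9/365 ≈ 0.024658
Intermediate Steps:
s(L, S) = -4*L
s(-117, -184)/18980 = -4*(-117)/18980 = 468*(1/18980) = 9/365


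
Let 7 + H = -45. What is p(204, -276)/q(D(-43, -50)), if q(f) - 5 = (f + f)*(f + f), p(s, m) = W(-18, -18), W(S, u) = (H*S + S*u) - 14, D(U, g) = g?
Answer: 1246/10005 ≈ 0.12454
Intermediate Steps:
H = -52 (H = -7 - 45 = -52)
W(S, u) = -14 - 52*S + S*u (W(S, u) = (-52*S + S*u) - 14 = -14 - 52*S + S*u)
p(s, m) = 1246 (p(s, m) = -14 - 52*(-18) - 18*(-18) = -14 + 936 + 324 = 1246)
q(f) = 5 + 4*f**2 (q(f) = 5 + (f + f)*(f + f) = 5 + (2*f)*(2*f) = 5 + 4*f**2)
p(204, -276)/q(D(-43, -50)) = 1246/(5 + 4*(-50)**2) = 1246/(5 + 4*2500) = 1246/(5 + 10000) = 1246/10005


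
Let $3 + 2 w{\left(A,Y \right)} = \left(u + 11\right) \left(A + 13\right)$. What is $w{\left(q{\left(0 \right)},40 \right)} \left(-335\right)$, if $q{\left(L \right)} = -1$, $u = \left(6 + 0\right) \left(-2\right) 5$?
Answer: $\frac{197985}{2} \approx 98993.0$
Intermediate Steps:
$u = -60$ ($u = 6 \left(-2\right) 5 = \left(-12\right) 5 = -60$)
$w{\left(A,Y \right)} = -320 - \frac{49 A}{2}$ ($w{\left(A,Y \right)} = - \frac{3}{2} + \frac{\left(-60 + 11\right) \left(A + 13\right)}{2} = - \frac{3}{2} + \frac{\left(-49\right) \left(13 + A\right)}{2} = - \frac{3}{2} + \frac{-637 - 49 A}{2} = - \frac{3}{2} - \left(\frac{637}{2} + \frac{49 A}{2}\right) = -320 - \frac{49 A}{2}$)
$w{\left(q{\left(0 \right)},40 \right)} \left(-335\right) = \left(-320 - - \frac{49}{2}\right) \left(-335\right) = \left(-320 + \frac{49}{2}\right) \left(-335\right) = \left(- \frac{591}{2}\right) \left(-335\right) = \frac{197985}{2}$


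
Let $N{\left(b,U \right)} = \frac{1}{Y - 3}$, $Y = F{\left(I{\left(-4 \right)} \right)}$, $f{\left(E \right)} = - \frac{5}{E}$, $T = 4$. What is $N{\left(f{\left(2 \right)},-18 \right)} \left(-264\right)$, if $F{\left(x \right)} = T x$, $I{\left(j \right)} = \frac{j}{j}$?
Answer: $-264$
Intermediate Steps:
$I{\left(j \right)} = 1$
$F{\left(x \right)} = 4 x$
$Y = 4$ ($Y = 4 \cdot 1 = 4$)
$N{\left(b,U \right)} = 1$ ($N{\left(b,U \right)} = \frac{1}{4 - 3} = 1^{-1} = 1$)
$N{\left(f{\left(2 \right)},-18 \right)} \left(-264\right) = 1 \left(-264\right) = -264$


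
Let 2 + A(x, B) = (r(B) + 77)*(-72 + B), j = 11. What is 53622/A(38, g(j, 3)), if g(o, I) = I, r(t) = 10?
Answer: -53622/6005 ≈ -8.9296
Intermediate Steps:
A(x, B) = -6266 + 87*B (A(x, B) = -2 + (10 + 77)*(-72 + B) = -2 + 87*(-72 + B) = -2 + (-6264 + 87*B) = -6266 + 87*B)
53622/A(38, g(j, 3)) = 53622/(-6266 + 87*3) = 53622/(-6266 + 261) = 53622/(-6005) = 53622*(-1/6005) = -53622/6005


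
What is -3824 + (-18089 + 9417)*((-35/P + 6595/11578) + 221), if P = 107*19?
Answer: -22656883864512/11769037 ≈ -1.9251e+6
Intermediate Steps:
P = 2033
-3824 + (-18089 + 9417)*((-35/P + 6595/11578) + 221) = -3824 + (-18089 + 9417)*((-35/2033 + 6595/11578) + 221) = -3824 - 8672*((-35*1/2033 + 6595*(1/11578)) + 221) = -3824 - 8672*((-35/2033 + 6595/11578) + 221) = -3824 - 8672*(13002405/23538074 + 221) = -3824 - 8672*5214916759/23538074 = -3824 - 22611879067024/11769037 = -22656883864512/11769037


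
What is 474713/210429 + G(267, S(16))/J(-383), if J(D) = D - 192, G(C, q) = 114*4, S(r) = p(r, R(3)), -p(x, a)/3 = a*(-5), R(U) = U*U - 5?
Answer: 177004351/120996675 ≈ 1.4629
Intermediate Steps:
R(U) = -5 + U**2 (R(U) = U**2 - 5 = -5 + U**2)
p(x, a) = 15*a (p(x, a) = -3*a*(-5) = -(-15)*a = 15*a)
S(r) = 60 (S(r) = 15*(-5 + 3**2) = 15*(-5 + 9) = 15*4 = 60)
G(C, q) = 456
J(D) = -192 + D
474713/210429 + G(267, S(16))/J(-383) = 474713/210429 + 456/(-192 - 383) = 474713*(1/210429) + 456/(-575) = 474713/210429 + 456*(-1/575) = 474713/210429 - 456/575 = 177004351/120996675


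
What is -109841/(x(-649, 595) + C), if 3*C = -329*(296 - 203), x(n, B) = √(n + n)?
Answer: 1120268359/104020899 + 109841*I*√1298/104020899 ≈ 10.77 + 0.038044*I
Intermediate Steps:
x(n, B) = √2*√n (x(n, B) = √(2*n) = √2*√n)
C = -10199 (C = (-329*(296 - 203))/3 = (-329*93)/3 = (⅓)*(-30597) = -10199)
-109841/(x(-649, 595) + C) = -109841/(√2*√(-649) - 10199) = -109841/(√2*(I*√649) - 10199) = -109841/(I*√1298 - 10199) = -109841/(-10199 + I*√1298)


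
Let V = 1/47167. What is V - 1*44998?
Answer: -2122420665/47167 ≈ -44998.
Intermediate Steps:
V = 1/47167 ≈ 2.1201e-5
V - 1*44998 = 1/47167 - 1*44998 = 1/47167 - 44998 = -2122420665/47167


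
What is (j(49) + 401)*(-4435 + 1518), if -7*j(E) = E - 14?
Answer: -1155132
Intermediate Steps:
j(E) = 2 - E/7 (j(E) = -(E - 14)/7 = -(-14 + E)/7 = 2 - E/7)
(j(49) + 401)*(-4435 + 1518) = ((2 - 1/7*49) + 401)*(-4435 + 1518) = ((2 - 7) + 401)*(-2917) = (-5 + 401)*(-2917) = 396*(-2917) = -1155132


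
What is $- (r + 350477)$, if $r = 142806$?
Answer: $-493283$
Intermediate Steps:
$- (r + 350477) = - (142806 + 350477) = \left(-1\right) 493283 = -493283$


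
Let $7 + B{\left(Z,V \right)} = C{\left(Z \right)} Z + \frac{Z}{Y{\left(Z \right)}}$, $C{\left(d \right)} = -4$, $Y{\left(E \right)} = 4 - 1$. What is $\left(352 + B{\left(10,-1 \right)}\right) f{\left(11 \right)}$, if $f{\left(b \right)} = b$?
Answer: $\frac{10175}{3} \approx 3391.7$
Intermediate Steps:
$Y{\left(E \right)} = 3$ ($Y{\left(E \right)} = 4 - 1 = 3$)
$B{\left(Z,V \right)} = -7 - \frac{11 Z}{3}$ ($B{\left(Z,V \right)} = -7 - \left(4 Z - \frac{Z}{3}\right) = -7 - \left(4 Z - Z \frac{1}{3}\right) = -7 + \left(- 4 Z + \frac{Z}{3}\right) = -7 - \frac{11 Z}{3}$)
$\left(352 + B{\left(10,-1 \right)}\right) f{\left(11 \right)} = \left(352 - \frac{131}{3}\right) 11 = \frac{925}{3} \cdot 11 = \frac{10175}{3}$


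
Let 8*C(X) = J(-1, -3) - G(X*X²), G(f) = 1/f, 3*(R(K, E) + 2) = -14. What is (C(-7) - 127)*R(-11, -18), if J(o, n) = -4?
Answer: 1749295/2058 ≈ 850.00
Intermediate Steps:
R(K, E) = -20/3 (R(K, E) = -2 + (⅓)*(-14) = -2 - 14/3 = -20/3)
C(X) = -½ - 1/(8*X³) (C(X) = (-4 - 1/(X*X²))/8 = (-4 - 1/(X³))/8 = (-4 - 1/X³)/8 = -½ - 1/(8*X³))
(C(-7) - 127)*R(-11, -18) = ((-½ - ⅛/(-7)³) - 127)*(-20/3) = ((-½ - ⅛*(-1/343)) - 127)*(-20/3) = ((-½ + 1/2744) - 127)*(-20/3) = (-1371/2744 - 127)*(-20/3) = -349859/2744*(-20/3) = 1749295/2058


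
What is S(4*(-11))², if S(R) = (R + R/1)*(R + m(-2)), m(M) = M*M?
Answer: 12390400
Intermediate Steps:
m(M) = M²
S(R) = 2*R*(4 + R) (S(R) = (R + R/1)*(R + (-2)²) = (R + R*1)*(R + 4) = (R + R)*(4 + R) = (2*R)*(4 + R) = 2*R*(4 + R))
S(4*(-11))² = (2*(4*(-11))*(4 + 4*(-11)))² = (2*(-44)*(4 - 44))² = (2*(-44)*(-40))² = 3520² = 12390400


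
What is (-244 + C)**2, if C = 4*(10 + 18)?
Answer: 17424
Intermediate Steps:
C = 112 (C = 4*28 = 112)
(-244 + C)**2 = (-244 + 112)**2 = (-132)**2 = 17424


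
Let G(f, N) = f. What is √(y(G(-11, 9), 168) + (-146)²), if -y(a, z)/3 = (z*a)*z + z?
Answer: 2*√238051 ≈ 975.81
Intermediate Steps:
y(a, z) = -3*z - 3*a*z² (y(a, z) = -3*((z*a)*z + z) = -3*((a*z)*z + z) = -3*(a*z² + z) = -3*(z + a*z²) = -3*z - 3*a*z²)
√(y(G(-11, 9), 168) + (-146)²) = √(-3*168*(1 - 11*168) + (-146)²) = √(-3*168*(1 - 1848) + 21316) = √(-3*168*(-1847) + 21316) = √(930888 + 21316) = √952204 = 2*√238051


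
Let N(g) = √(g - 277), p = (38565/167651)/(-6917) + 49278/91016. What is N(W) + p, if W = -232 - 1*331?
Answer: 28570663408893/52772986634236 + 2*I*√210 ≈ 0.54139 + 28.983*I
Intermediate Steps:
p = 28570663408893/52772986634236 (p = (38565*(1/167651))*(-1/6917) + 49278*(1/91016) = (38565/167651)*(-1/6917) + 24639/45508 = -38565/1159641967 + 24639/45508 = 28570663408893/52772986634236 ≈ 0.54139)
W = -563 (W = -232 - 331 = -563)
N(g) = √(-277 + g)
N(W) + p = √(-277 - 563) + 28570663408893/52772986634236 = √(-840) + 28570663408893/52772986634236 = 2*I*√210 + 28570663408893/52772986634236 = 28570663408893/52772986634236 + 2*I*√210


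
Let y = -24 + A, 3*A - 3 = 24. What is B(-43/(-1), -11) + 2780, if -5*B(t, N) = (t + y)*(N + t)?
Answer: 13004/5 ≈ 2600.8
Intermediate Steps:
A = 9 (A = 1 + (⅓)*24 = 1 + 8 = 9)
y = -15 (y = -24 + 9 = -15)
B(t, N) = -(-15 + t)*(N + t)/5 (B(t, N) = -(t - 15)*(N + t)/5 = -(-15 + t)*(N + t)/5)
B(-43/(-1), -11) + 2780 = (3*(-11) + 3*(-43/(-1)) - (-43/(-1))²/5 - ⅕*(-11)*(-43/(-1))) + 2780 = (-33 + 3*(-43*(-1)) - (-43*(-1))²/5 - ⅕*(-11)*(-43*(-1))) + 2780 = (-33 + 3*43 - ⅕*43² - ⅕*(-11)*43) + 2780 = (-33 + 129 - ⅕*1849 + 473/5) + 2780 = (-33 + 129 - 1849/5 + 473/5) + 2780 = -896/5 + 2780 = 13004/5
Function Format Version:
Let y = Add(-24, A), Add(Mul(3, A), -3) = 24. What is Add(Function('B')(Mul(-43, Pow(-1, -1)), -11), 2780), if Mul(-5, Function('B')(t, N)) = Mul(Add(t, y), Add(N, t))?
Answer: Rational(13004, 5) ≈ 2600.8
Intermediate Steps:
A = 9 (A = Add(1, Mul(Rational(1, 3), 24)) = Add(1, 8) = 9)
y = -15 (y = Add(-24, 9) = -15)
Function('B')(t, N) = Mul(Rational(-1, 5), Add(-15, t), Add(N, t)) (Function('B')(t, N) = Mul(Rational(-1, 5), Mul(Add(t, -15), Add(N, t))) = Mul(Rational(-1, 5), Mul(Add(-15, t), Add(N, t))) = Mul(Rational(-1, 5), Add(-15, t), Add(N, t)))
Add(Function('B')(Mul(-43, Pow(-1, -1)), -11), 2780) = Add(Add(Mul(3, -11), Mul(3, Mul(-43, Pow(-1, -1))), Mul(Rational(-1, 5), Pow(Mul(-43, Pow(-1, -1)), 2)), Mul(Rational(-1, 5), -11, Mul(-43, Pow(-1, -1)))), 2780) = Add(Add(-33, Mul(3, Mul(-43, -1)), Mul(Rational(-1, 5), Pow(Mul(-43, -1), 2)), Mul(Rational(-1, 5), -11, Mul(-43, -1))), 2780) = Add(Add(-33, Mul(3, 43), Mul(Rational(-1, 5), Pow(43, 2)), Mul(Rational(-1, 5), -11, 43)), 2780) = Add(Add(-33, 129, Mul(Rational(-1, 5), 1849), Rational(473, 5)), 2780) = Add(Add(-33, 129, Rational(-1849, 5), Rational(473, 5)), 2780) = Add(Rational(-896, 5), 2780) = Rational(13004, 5)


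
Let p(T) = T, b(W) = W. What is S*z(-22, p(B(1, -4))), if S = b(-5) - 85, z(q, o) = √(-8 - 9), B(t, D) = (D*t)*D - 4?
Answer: -90*I*√17 ≈ -371.08*I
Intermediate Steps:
B(t, D) = -4 + t*D² (B(t, D) = t*D² - 4 = -4 + t*D²)
z(q, o) = I*√17 (z(q, o) = √(-17) = I*√17)
S = -90 (S = -5 - 85 = -90)
S*z(-22, p(B(1, -4))) = -90*I*√17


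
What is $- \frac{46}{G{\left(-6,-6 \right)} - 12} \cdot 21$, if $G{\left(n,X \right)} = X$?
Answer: $\frac{161}{3} \approx 53.667$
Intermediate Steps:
$- \frac{46}{G{\left(-6,-6 \right)} - 12} \cdot 21 = - \frac{46}{-6 - 12} \cdot 21 = - \frac{46}{-18} \cdot 21 = \left(-46\right) \left(- \frac{1}{18}\right) 21 = \frac{23}{9} \cdot 21 = \frac{161}{3}$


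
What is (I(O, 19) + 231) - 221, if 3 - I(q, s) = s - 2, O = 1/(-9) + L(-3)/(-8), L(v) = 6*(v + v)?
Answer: -4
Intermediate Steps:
L(v) = 12*v (L(v) = 6*(2*v) = 12*v)
O = 79/18 (O = 1/(-9) + (12*(-3))/(-8) = 1*(-⅑) - 36*(-⅛) = -⅑ + 9/2 = 79/18 ≈ 4.3889)
I(q, s) = 5 - s (I(q, s) = 3 - (s - 2) = 3 - (-2 + s) = 3 + (2 - s) = 5 - s)
(I(O, 19) + 231) - 221 = ((5 - 1*19) + 231) - 221 = ((5 - 19) + 231) - 221 = (-14 + 231) - 221 = 217 - 221 = -4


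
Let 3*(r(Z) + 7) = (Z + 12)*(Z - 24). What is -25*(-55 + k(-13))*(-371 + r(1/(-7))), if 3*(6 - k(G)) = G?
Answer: -233136550/441 ≈ -5.2865e+5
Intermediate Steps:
r(Z) = -7 + (-24 + Z)*(12 + Z)/3 (r(Z) = -7 + ((Z + 12)*(Z - 24))/3 = -7 + ((12 + Z)*(-24 + Z))/3 = -7 + ((-24 + Z)*(12 + Z))/3 = -7 + (-24 + Z)*(12 + Z)/3)
k(G) = 6 - G/3
-25*(-55 + k(-13))*(-371 + r(1/(-7))) = -25*(-55 + (6 - 1/3*(-13)))*(-371 + (-103 - 4/(-7) + (1/(-7))**2/3)) = -25*(-55 + (6 + 13/3))*(-371 + (-103 - 4*(-1/7) + (-1/7)**2/3)) = -25*(-55 + 31/3)*(-371 + (-103 + 4/7 + (1/3)*(1/49))) = -(-3350)*(-371 + (-103 + 4/7 + 1/147))/3 = -(-3350)*(-371 - 15056/147)/3 = -(-3350)*(-69593)/(3*147) = -25*9325462/441 = -233136550/441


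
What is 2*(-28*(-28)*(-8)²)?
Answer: 100352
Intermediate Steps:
2*(-28*(-28)*(-8)²) = 2*(784*64) = 2*50176 = 100352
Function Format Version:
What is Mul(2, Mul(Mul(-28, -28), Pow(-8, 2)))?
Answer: 100352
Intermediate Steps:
Mul(2, Mul(Mul(-28, -28), Pow(-8, 2))) = Mul(2, Mul(784, 64)) = Mul(2, 50176) = 100352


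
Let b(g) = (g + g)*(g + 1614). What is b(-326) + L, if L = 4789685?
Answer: 3949909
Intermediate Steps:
b(g) = 2*g*(1614 + g) (b(g) = (2*g)*(1614 + g) = 2*g*(1614 + g))
b(-326) + L = 2*(-326)*(1614 - 326) + 4789685 = 2*(-326)*1288 + 4789685 = -839776 + 4789685 = 3949909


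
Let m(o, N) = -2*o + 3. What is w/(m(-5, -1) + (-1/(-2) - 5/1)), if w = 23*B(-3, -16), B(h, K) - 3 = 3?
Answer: 276/17 ≈ 16.235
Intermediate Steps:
B(h, K) = 6 (B(h, K) = 3 + 3 = 6)
m(o, N) = 3 - 2*o
w = 138 (w = 23*6 = 138)
w/(m(-5, -1) + (-1/(-2) - 5/1)) = 138/((3 - 2*(-5)) + (-1/(-2) - 5/1)) = 138/((3 + 10) + (-1*(-½) - 5*1)) = 138/(13 + (½ - 5)) = 138/(13 - 9/2) = 138/(17/2) = (2/17)*138 = 276/17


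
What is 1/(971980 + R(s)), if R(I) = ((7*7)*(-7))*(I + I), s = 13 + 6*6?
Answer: 1/938366 ≈ 1.0657e-6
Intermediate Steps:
s = 49 (s = 13 + 36 = 49)
R(I) = -686*I (R(I) = (49*(-7))*(2*I) = -686*I)
1/(971980 + R(s)) = 1/(971980 - 686*49) = 1/(971980 - 33614) = 1/938366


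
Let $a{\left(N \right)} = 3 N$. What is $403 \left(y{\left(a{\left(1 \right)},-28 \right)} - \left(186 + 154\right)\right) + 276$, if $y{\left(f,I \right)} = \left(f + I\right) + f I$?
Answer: $-180671$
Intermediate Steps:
$y{\left(f,I \right)} = I + f + I f$ ($y{\left(f,I \right)} = \left(I + f\right) + I f = I + f + I f$)
$403 \left(y{\left(a{\left(1 \right)},-28 \right)} - \left(186 + 154\right)\right) + 276 = 403 \left(\left(-28 + 3 \cdot 1 - 28 \cdot 3 \cdot 1\right) - \left(186 + 154\right)\right) + 276 = 403 \left(\left(-28 + 3 - 84\right) - 340\right) + 276 = 403 \left(-109 - 340\right) + 276 = 403 \left(-449\right) + 276 = -180947 + 276 = -180671$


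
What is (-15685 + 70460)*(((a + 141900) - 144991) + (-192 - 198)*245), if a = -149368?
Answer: -13584692975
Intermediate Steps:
(-15685 + 70460)*(((a + 141900) - 144991) + (-192 - 198)*245) = (-15685 + 70460)*(((-149368 + 141900) - 144991) + (-192 - 198)*245) = 54775*((-7468 - 144991) - 390*245) = 54775*(-152459 - 95550) = 54775*(-248009) = -13584692975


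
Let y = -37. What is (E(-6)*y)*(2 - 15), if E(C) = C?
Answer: -2886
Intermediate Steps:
(E(-6)*y)*(2 - 15) = (-6*(-37))*(2 - 15) = 222*(-13) = -2886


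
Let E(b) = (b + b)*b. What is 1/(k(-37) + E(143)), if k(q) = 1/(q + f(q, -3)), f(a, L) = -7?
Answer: 44/1799511 ≈ 2.4451e-5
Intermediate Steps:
k(q) = 1/(-7 + q) (k(q) = 1/(q - 7) = 1/(-7 + q))
E(b) = 2*b² (E(b) = (2*b)*b = 2*b²)
1/(k(-37) + E(143)) = 1/(1/(-7 - 37) + 2*143²) = 1/(1/(-44) + 2*20449) = 1/(-1/44 + 40898) = 1/(1799511/44) = 44/1799511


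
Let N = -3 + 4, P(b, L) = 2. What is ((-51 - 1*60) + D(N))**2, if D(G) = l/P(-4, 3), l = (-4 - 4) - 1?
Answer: 53361/4 ≈ 13340.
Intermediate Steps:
N = 1
l = -9 (l = -8 - 1 = -9)
D(G) = -9/2
((-51 - 1*60) + D(N))**2 = ((-51 - 1*60) - 9/2)**2 = ((-51 - 60) - 9/2)**2 = (-111 - 9/2)**2 = (-231/2)**2 = 53361/4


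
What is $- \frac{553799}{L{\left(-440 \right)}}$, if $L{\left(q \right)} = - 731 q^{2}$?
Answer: $\frac{553799}{141521600} \approx 0.0039132$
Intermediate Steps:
$- \frac{553799}{L{\left(-440 \right)}} = - \frac{553799}{\left(-731\right) \left(-440\right)^{2}} = - \frac{553799}{\left(-731\right) 193600} = - \frac{553799}{-141521600} = \left(-553799\right) \left(- \frac{1}{141521600}\right) = \frac{553799}{141521600}$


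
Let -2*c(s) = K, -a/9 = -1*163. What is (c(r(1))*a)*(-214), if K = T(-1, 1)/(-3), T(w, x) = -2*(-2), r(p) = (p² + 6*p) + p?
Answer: -209292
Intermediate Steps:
r(p) = p² + 7*p
T(w, x) = 4
a = 1467 (a = -(-9)*163 = -9*(-163) = 1467)
K = -4/3 (K = 4/(-3) = 4*(-⅓) = -4/3 ≈ -1.3333)
c(s) = ⅔ (c(s) = -½*(-4/3) = ⅔)
(c(r(1))*a)*(-214) = ((⅔)*1467)*(-214) = 978*(-214) = -209292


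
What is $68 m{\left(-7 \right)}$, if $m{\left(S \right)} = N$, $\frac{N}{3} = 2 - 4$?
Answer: $-408$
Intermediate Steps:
$N = -6$ ($N = 3 \left(2 - 4\right) = 3 \left(-2\right) = -6$)
$m{\left(S \right)} = -6$
$68 m{\left(-7 \right)} = 68 \left(-6\right) = -408$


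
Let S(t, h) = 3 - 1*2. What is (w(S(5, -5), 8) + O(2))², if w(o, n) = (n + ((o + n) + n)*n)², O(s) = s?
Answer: 430064644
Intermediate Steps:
S(t, h) = 1 (S(t, h) = 3 - 2 = 1)
w(o, n) = (n + n*(o + 2*n))² (w(o, n) = (n + ((n + o) + n)*n)² = (n + (o + 2*n)*n)² = (n + n*(o + 2*n))²)
(w(S(5, -5), 8) + O(2))² = (8²*(1 + 1 + 2*8)² + 2)² = (64*(1 + 1 + 16)² + 2)² = (64*18² + 2)² = (64*324 + 2)² = (20736 + 2)² = 20738² = 430064644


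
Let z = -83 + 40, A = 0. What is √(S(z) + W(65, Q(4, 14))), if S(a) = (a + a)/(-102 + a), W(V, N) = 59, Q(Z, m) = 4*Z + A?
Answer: √1252945/145 ≈ 7.7197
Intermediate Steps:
Q(Z, m) = 4*Z (Q(Z, m) = 4*Z + 0 = 4*Z)
z = -43
S(a) = 2*a/(-102 + a) (S(a) = (2*a)/(-102 + a) = 2*a/(-102 + a))
√(S(z) + W(65, Q(4, 14))) = √(2*(-43)/(-102 - 43) + 59) = √(2*(-43)/(-145) + 59) = √(2*(-43)*(-1/145) + 59) = √(86/145 + 59) = √(8641/145) = √1252945/145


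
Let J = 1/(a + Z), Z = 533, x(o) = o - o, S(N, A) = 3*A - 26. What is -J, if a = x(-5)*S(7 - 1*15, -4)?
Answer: -1/533 ≈ -0.0018762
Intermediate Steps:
S(N, A) = -26 + 3*A
x(o) = 0
a = 0 (a = 0*(-26 + 3*(-4)) = 0*(-26 - 12) = 0*(-38) = 0)
J = 1/533 (J = 1/(0 + 533) = 1/533 ≈ 0.0018762)
-J = -1*1/533 = -1/533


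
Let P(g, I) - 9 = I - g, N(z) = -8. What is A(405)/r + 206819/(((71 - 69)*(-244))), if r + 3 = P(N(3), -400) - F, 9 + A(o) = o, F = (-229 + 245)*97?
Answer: -66834745/157624 ≈ -424.01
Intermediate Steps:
F = 1552 (F = 16*97 = 1552)
A(o) = -9 + o
P(g, I) = 9 + I - g (P(g, I) = 9 + (I - g) = 9 + I - g)
r = -1938 (r = -3 + ((9 - 400 - 1*(-8)) - 1*1552) = -3 + ((9 - 400 + 8) - 1552) = -3 + (-383 - 1552) = -3 - 1935 = -1938)
A(405)/r + 206819/(((71 - 69)*(-244))) = (-9 + 405)/(-1938) + 206819/(((71 - 69)*(-244))) = 396*(-1/1938) + 206819/((2*(-244))) = -66/323 + 206819/(-488) = -66/323 + 206819*(-1/488) = -66/323 - 206819/488 = -66834745/157624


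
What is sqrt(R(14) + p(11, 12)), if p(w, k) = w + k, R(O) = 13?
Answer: 6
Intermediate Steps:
p(w, k) = k + w
sqrt(R(14) + p(11, 12)) = sqrt(13 + (12 + 11)) = sqrt(13 + 23) = sqrt(36) = 6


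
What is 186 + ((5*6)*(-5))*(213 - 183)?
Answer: -4314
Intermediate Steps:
186 + ((5*6)*(-5))*(213 - 183) = 186 + (30*(-5))*30 = 186 - 150*30 = 186 - 4500 = -4314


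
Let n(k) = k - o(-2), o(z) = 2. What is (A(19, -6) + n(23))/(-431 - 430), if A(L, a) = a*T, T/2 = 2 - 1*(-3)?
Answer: 13/287 ≈ 0.045296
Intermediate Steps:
T = 10 (T = 2*(2 - 1*(-3)) = 2*(2 + 3) = 2*5 = 10)
n(k) = -2 + k (n(k) = k - 1*2 = k - 2 = -2 + k)
A(L, a) = 10*a (A(L, a) = a*10 = 10*a)
(A(19, -6) + n(23))/(-431 - 430) = (10*(-6) + (-2 + 23))/(-431 - 430) = (-60 + 21)/(-861) = -39*(-1/861) = 13/287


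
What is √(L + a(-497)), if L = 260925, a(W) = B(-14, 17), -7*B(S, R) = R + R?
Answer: √12785087/7 ≈ 510.80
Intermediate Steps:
B(S, R) = -2*R/7 (B(S, R) = -(R + R)/7 = -2*R/7)
a(W) = -34/7 (a(W) = -2/7*17 = -34/7)
√(L + a(-497)) = √(260925 - 34/7) = √(1826441/7) = √12785087/7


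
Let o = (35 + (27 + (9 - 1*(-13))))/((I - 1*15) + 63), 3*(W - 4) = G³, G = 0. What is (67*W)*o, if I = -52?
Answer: -5628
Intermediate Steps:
W = 4 (W = 4 + (⅓)*0³ = 4 + (⅓)*0 = 4 + 0 = 4)
o = -21 (o = (35 + (27 + (9 - 1*(-13))))/((-52 - 1*15) + 63) = (35 + (27 + (9 + 13)))/((-52 - 15) + 63) = (35 + (27 + 22))/(-67 + 63) = (35 + 49)/(-4) = 84*(-¼) = -21)
(67*W)*o = (67*4)*(-21) = 268*(-21) = -5628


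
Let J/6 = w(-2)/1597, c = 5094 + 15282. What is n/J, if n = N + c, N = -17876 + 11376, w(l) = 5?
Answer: 11079986/15 ≈ 7.3867e+5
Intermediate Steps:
c = 20376
N = -6500
J = 30/1597 (J = 6*(5/1597) = 30/1597 ≈ 0.018785)
n = 13876 (n = -6500 + 20376 = 13876)
n/J = 13876/(30/1597) = 13876*(1597/30) = 11079986/15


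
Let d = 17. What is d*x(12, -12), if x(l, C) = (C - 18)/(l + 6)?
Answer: -85/3 ≈ -28.333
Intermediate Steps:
x(l, C) = (-18 + C)/(6 + l)
d*x(12, -12) = 17*((-18 - 12)/(6 + 12)) = 17*(-30/18) = 17*((1/18)*(-30)) = 17*(-5/3) = -85/3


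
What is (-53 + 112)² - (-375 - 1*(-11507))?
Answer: -7651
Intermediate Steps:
(-53 + 112)² - (-375 - 1*(-11507)) = 59² - (-375 + 11507) = 3481 - 1*11132 = 3481 - 11132 = -7651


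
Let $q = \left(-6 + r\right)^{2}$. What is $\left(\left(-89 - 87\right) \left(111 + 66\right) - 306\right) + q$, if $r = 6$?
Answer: $-31458$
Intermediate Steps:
$q = 0$ ($q = \left(-6 + 6\right)^{2} = 0^{2} = 0$)
$\left(\left(-89 - 87\right) \left(111 + 66\right) - 306\right) + q = \left(\left(-89 - 87\right) \left(111 + 66\right) - 306\right) + 0 = \left(\left(-176\right) 177 - 306\right) + 0 = \left(-31152 - 306\right) + 0 = -31458 + 0 = -31458$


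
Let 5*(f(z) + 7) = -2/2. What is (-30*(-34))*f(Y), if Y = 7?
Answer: -7344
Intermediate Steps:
f(z) = -36/5 (f(z) = -7 + (-2/2)/5 = -7 + (-2*½)/5 = -7 + (⅕)*(-1) = -7 - ⅕ = -36/5)
(-30*(-34))*f(Y) = -30*(-34)*(-36/5) = 1020*(-36/5) = -7344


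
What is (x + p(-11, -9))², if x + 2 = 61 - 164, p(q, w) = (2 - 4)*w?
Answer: 7569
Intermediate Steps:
p(q, w) = -2*w
x = -105 (x = -2 + (61 - 164) = -2 - 103 = -105)
(x + p(-11, -9))² = (-105 - 2*(-9))² = (-105 + 18)² = (-87)² = 7569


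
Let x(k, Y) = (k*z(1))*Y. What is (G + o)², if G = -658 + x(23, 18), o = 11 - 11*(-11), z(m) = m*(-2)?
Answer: 1833316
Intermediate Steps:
z(m) = -2*m
x(k, Y) = -2*Y*k (x(k, Y) = (k*(-2*1))*Y = (k*(-2))*Y = (-2*k)*Y = -2*Y*k)
o = 132 (o = 11 + 121 = 132)
G = -1486 (G = -658 - 2*18*23 = -658 - 828 = -1486)
(G + o)² = (-1486 + 132)² = (-1354)² = 1833316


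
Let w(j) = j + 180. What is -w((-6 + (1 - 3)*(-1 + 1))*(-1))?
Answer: -186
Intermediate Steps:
w(j) = 180 + j
-w((-6 + (1 - 3)*(-1 + 1))*(-1)) = -(180 + (-6 + (1 - 3)*(-1 + 1))*(-1)) = -(180 + (-6 - 2*0)*(-1)) = -(180 + (-6 + 0)*(-1)) = -(180 - 6*(-1)) = -(180 + 6) = -1*186 = -186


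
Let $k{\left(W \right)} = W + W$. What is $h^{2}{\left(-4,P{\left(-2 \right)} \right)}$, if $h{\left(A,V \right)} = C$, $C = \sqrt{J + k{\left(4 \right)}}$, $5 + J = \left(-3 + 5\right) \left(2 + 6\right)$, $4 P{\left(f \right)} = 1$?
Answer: $19$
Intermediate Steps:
$P{\left(f \right)} = \frac{1}{4}$ ($P{\left(f \right)} = \frac{1}{4} \cdot 1 = \frac{1}{4}$)
$J = 11$ ($J = -5 + \left(-3 + 5\right) \left(2 + 6\right) = -5 + 2 \cdot 8 = -5 + 16 = 11$)
$k{\left(W \right)} = 2 W$
$C = \sqrt{19}$ ($C = \sqrt{11 + 2 \cdot 4} = \sqrt{11 + 8} = \sqrt{19} \approx 4.3589$)
$h{\left(A,V \right)} = \sqrt{19}$
$h^{2}{\left(-4,P{\left(-2 \right)} \right)} = \left(\sqrt{19}\right)^{2} = 19$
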